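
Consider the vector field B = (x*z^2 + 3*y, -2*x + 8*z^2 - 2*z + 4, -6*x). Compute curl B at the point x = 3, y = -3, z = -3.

(50, -12, -5)

(∇×B)₁ = ∂B₃/∂y − ∂B₂/∂z = -16*z + 2
(∇×B)₂ = ∂B₁/∂z − ∂B₃/∂x = 2*x*z + 6
(∇×B)₃ = ∂B₂/∂x − ∂B₁/∂y = -5
∇×B = (-16*z + 2, 2*x*z + 6, -5)
At (3, -3, -3): (50, -12, -5).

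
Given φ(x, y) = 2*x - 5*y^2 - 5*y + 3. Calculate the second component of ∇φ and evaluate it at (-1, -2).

15

(∇φ)_2 = ∂φ/∂y = -10*y - 5
At (-1, -2): 15.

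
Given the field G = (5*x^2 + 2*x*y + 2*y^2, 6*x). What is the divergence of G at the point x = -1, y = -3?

∂G₁/∂x = 10*x + 2*y
∂G₂/∂y = 0
∇·G = 10*x + 2*y
At (-1, -3): -16.

-16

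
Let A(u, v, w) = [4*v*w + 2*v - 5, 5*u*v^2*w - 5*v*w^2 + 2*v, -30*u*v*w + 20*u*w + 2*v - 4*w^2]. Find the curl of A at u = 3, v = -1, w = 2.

(∇×A)₁ = ∂A₃/∂v − ∂A₂/∂w = -5*u*v^2 - 30*u*w + 10*v*w + 2
(∇×A)₂ = ∂A₁/∂w − ∂A₃/∂u = 30*v*w + 4*v - 20*w
(∇×A)₃ = ∂A₂/∂u − ∂A₁/∂v = 5*v^2*w - 4*w - 2
∇×A = (-5*u*v^2 - 30*u*w + 10*v*w + 2, 30*v*w + 4*v - 20*w, 5*v^2*w - 4*w - 2)
At (3, -1, 2): (-213, -104, 0).

(-213, -104, 0)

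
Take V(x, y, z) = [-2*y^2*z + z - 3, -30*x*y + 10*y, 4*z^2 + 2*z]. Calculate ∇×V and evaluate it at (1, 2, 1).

(0, -7, -52)

(∇×V)₁ = ∂V₃/∂y − ∂V₂/∂z = 0
(∇×V)₂ = ∂V₁/∂z − ∂V₃/∂x = -2*y^2 + 1
(∇×V)₃ = ∂V₂/∂x − ∂V₁/∂y = 4*y*z - 30*y
∇×V = (0, -2*y^2 + 1, 4*y*z - 30*y)
At (1, 2, 1): (0, -7, -52).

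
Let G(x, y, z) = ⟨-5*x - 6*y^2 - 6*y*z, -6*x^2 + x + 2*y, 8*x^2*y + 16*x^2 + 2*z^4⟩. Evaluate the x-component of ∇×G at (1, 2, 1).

8

(∇×G)_1 = ∂G₃/∂y − ∂G₂/∂z
= 8*x^2 − (0)
= 8*x^2
At (1, 2, 1): 8.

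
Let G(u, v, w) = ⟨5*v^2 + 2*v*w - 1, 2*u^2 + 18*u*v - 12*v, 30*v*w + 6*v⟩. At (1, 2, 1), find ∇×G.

(36, 4, 18)

(∇×G)₁ = ∂G₃/∂v − ∂G₂/∂w = 30*w + 6
(∇×G)₂ = ∂G₁/∂w − ∂G₃/∂u = 2*v
(∇×G)₃ = ∂G₂/∂u − ∂G₁/∂v = 4*u + 8*v - 2*w
∇×G = (30*w + 6, 2*v, 4*u + 8*v - 2*w)
At (1, 2, 1): (36, 4, 18).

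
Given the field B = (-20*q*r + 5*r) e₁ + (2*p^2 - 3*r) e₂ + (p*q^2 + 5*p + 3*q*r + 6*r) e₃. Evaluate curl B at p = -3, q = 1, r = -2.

(-9, -21, -52)

(∇×B)₁ = ∂B₃/∂q − ∂B₂/∂r = 2*p*q + 3*r + 3
(∇×B)₂ = ∂B₁/∂r − ∂B₃/∂p = -q^2 - 20*q
(∇×B)₃ = ∂B₂/∂p − ∂B₁/∂q = 4*p + 20*r
∇×B = (2*p*q + 3*r + 3, -q^2 - 20*q, 4*p + 20*r)
At (-3, 1, -2): (-9, -21, -52).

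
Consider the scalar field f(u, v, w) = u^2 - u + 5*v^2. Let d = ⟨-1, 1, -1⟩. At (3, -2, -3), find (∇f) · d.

-25

∂f/∂u = 2*u - 1
∂f/∂v = 10*v
∂f/∂w = 0
∇f at (3, -2, -3) = (5, -20, 0)
∇f · d = (5)(-1) + (-20)(1) + (0)(-1) = -25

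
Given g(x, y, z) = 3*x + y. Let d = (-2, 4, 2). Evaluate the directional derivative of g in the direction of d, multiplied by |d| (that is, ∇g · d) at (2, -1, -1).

∂g/∂x = 3
∂g/∂y = 1
∂g/∂z = 0
∇g at (2, -1, -1) = (3, 1, 0)
∇g · d = (3)(-2) + (1)(4) + (0)(2) = -2

-2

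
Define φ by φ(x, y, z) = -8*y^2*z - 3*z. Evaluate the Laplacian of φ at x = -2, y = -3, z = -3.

∂²φ/∂x² = 0
∂²φ/∂y² = -16*z
∂²φ/∂z² = 0
∇²φ = -16*z
At (-2, -3, -3): 48.

48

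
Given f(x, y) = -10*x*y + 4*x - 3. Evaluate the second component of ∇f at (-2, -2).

20

(∇f)_2 = ∂f/∂y = -10*x
At (-2, -2): 20.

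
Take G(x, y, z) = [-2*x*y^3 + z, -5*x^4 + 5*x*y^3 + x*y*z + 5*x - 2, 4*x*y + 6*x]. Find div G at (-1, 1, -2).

-15

∂G₁/∂x = -2*y^3
∂G₂/∂y = 15*x*y^2 + x*z
∂G₃/∂z = 0
∇·G = 15*x*y^2 + x*z - 2*y^3
At (-1, 1, -2): -15.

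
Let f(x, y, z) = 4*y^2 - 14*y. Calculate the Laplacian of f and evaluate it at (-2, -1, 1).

∂²f/∂x² = 0
∂²f/∂y² = 8
∂²f/∂z² = 0
∇²f = 8
At (-2, -1, 1): 8.

8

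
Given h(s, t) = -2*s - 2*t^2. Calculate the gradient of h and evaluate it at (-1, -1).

∂h/∂s = -2
∂h/∂t = -4*t
∇h = (-2, -4*t)
At (-1, -1): (-2, 4).

(-2, 4)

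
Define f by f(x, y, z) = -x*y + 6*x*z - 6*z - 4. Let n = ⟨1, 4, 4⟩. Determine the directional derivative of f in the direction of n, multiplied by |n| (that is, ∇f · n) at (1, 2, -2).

∂f/∂x = -y + 6*z
∂f/∂y = -x
∂f/∂z = 6*x - 6
∇f at (1, 2, -2) = (-14, -1, 0)
∇f · n = (-14)(1) + (-1)(4) + (0)(4) = -18

-18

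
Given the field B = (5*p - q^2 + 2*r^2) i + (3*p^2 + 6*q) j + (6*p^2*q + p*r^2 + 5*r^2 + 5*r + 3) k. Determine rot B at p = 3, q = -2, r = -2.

(∇×B)₁ = ∂B₃/∂q − ∂B₂/∂r = 6*p^2
(∇×B)₂ = ∂B₁/∂r − ∂B₃/∂p = -12*p*q - r^2 + 4*r
(∇×B)₃ = ∂B₂/∂p − ∂B₁/∂q = 6*p + 2*q
∇×B = (6*p^2, -12*p*q - r^2 + 4*r, 6*p + 2*q)
At (3, -2, -2): (54, 60, 14).

(54, 60, 14)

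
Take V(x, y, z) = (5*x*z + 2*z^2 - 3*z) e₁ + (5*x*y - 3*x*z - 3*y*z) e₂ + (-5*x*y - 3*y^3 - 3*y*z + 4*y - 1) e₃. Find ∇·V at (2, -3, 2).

∂V₁/∂x = 5*z
∂V₂/∂y = 5*x - 3*z
∂V₃/∂z = -3*y
∇·V = 5*x - 3*y + 2*z
At (2, -3, 2): 23.

23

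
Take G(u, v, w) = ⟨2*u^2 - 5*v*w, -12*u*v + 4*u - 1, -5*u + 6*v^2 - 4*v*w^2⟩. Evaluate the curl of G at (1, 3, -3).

(∇×G)₁ = ∂G₃/∂v − ∂G₂/∂w = 12*v - 4*w^2
(∇×G)₂ = ∂G₁/∂w − ∂G₃/∂u = -5*v + 5
(∇×G)₃ = ∂G₂/∂u − ∂G₁/∂v = -12*v + 5*w + 4
∇×G = (12*v - 4*w^2, -5*v + 5, -12*v + 5*w + 4)
At (1, 3, -3): (0, -10, -47).

(0, -10, -47)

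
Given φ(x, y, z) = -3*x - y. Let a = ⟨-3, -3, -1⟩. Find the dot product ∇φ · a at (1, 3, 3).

12

∂φ/∂x = -3
∂φ/∂y = -1
∂φ/∂z = 0
∇φ at (1, 3, 3) = (-3, -1, 0)
∇φ · a = (-3)(-3) + (-1)(-3) + (0)(-1) = 12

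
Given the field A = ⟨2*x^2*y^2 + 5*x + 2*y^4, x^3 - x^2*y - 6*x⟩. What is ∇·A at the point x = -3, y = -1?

-16

∂A₁/∂x = 4*x*y^2 + 5
∂A₂/∂y = -x^2
∇·A = -x^2 + 4*x*y^2 + 5
At (-3, -1): -16.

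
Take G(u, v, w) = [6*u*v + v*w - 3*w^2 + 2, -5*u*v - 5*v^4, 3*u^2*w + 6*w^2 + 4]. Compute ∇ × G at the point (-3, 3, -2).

(0, -21, 5)

(∇×G)₁ = ∂G₃/∂v − ∂G₂/∂w = 0
(∇×G)₂ = ∂G₁/∂w − ∂G₃/∂u = -6*u*w + v - 6*w
(∇×G)₃ = ∂G₂/∂u − ∂G₁/∂v = -6*u - 5*v - w
∇×G = (0, -6*u*w + v - 6*w, -6*u - 5*v - w)
At (-3, 3, -2): (0, -21, 5).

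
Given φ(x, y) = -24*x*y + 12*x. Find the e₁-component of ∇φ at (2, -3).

84

(∇φ)_1 = ∂φ/∂x = -24*y + 12
At (2, -3): 84.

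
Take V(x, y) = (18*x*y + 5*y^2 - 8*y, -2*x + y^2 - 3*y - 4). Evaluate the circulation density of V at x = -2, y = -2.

62

∂V₂/∂x = -2
∂V₁/∂y = 18*x + 10*y - 8
Scalar curl = -18*x - 10*y + 6
At (-2, -2): 62.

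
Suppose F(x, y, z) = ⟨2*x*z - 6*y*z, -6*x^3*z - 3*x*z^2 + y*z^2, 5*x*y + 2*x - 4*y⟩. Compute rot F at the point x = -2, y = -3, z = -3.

(-44, 27, 171)

(∇×F)₁ = ∂F₃/∂y − ∂F₂/∂z = 6*x^3 + 6*x*z + 5*x - 2*y*z - 4
(∇×F)₂ = ∂F₁/∂z − ∂F₃/∂x = 2*x - 11*y - 2
(∇×F)₃ = ∂F₂/∂x − ∂F₁/∂y = -18*x^2*z - 3*z^2 + 6*z
∇×F = (6*x^3 + 6*x*z + 5*x - 2*y*z - 4, 2*x - 11*y - 2, -18*x^2*z - 3*z^2 + 6*z)
At (-2, -3, -3): (-44, 27, 171).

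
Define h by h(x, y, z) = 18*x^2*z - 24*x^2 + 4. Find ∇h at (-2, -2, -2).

∂h/∂x = 36*x*z - 48*x
∂h/∂y = 0
∂h/∂z = 18*x^2
∇h = (36*x*z - 48*x, 0, 18*x^2)
At (-2, -2, -2): (240, 0, 72).

(240, 0, 72)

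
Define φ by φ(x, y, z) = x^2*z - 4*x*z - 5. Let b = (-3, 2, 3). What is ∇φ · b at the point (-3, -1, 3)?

∂φ/∂x = 2*x*z - 4*z
∂φ/∂y = 0
∂φ/∂z = x^2 - 4*x
∇φ at (-3, -1, 3) = (-30, 0, 21)
∇φ · b = (-30)(-3) + (0)(2) + (21)(3) = 153

153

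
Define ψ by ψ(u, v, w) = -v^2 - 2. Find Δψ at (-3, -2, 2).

∂²ψ/∂u² = 0
∂²ψ/∂v² = -2
∂²ψ/∂w² = 0
∇²ψ = -2
At (-3, -2, 2): -2.

-2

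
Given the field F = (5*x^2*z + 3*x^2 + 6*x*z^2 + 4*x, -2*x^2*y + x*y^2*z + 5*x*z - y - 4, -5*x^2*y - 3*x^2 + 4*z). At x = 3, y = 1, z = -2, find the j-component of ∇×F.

(∇×F)_2 = ∂F₁/∂z − ∂F₃/∂x
= 5*x^2 + 12*x*z − (-10*x*y - 6*x)
= 5*x^2 + 10*x*y + 12*x*z + 6*x
At (3, 1, -2): 21.

21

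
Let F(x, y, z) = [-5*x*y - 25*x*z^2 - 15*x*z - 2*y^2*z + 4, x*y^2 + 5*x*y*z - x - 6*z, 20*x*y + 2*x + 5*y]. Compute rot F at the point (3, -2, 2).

(∇×F)₁ = ∂F₃/∂y − ∂F₂/∂z = -5*x*y + 20*x + 11
(∇×F)₂ = ∂F₁/∂z − ∂F₃/∂x = -50*x*z - 15*x - 2*y^2 - 20*y - 2
(∇×F)₃ = ∂F₂/∂x − ∂F₁/∂y = 5*x + y^2 + 9*y*z - 1
∇×F = (-5*x*y + 20*x + 11, -50*x*z - 15*x - 2*y^2 - 20*y - 2, 5*x + y^2 + 9*y*z - 1)
At (3, -2, 2): (101, -315, -18).

(101, -315, -18)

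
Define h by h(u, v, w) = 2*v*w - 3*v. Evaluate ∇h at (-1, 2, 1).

(0, -1, 4)

∂h/∂u = 0
∂h/∂v = 2*w - 3
∂h/∂w = 2*v
∇h = (0, 2*w - 3, 2*v)
At (-1, 2, 1): (0, -1, 4).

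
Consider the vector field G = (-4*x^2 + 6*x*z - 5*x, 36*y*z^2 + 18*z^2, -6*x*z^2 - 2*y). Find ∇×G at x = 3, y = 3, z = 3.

(-758, 72, 0)

(∇×G)₁ = ∂G₃/∂y − ∂G₂/∂z = -72*y*z - 36*z - 2
(∇×G)₂ = ∂G₁/∂z − ∂G₃/∂x = 6*x + 6*z^2
(∇×G)₃ = ∂G₂/∂x − ∂G₁/∂y = 0
∇×G = (-72*y*z - 36*z - 2, 6*x + 6*z^2, 0)
At (3, 3, 3): (-758, 72, 0).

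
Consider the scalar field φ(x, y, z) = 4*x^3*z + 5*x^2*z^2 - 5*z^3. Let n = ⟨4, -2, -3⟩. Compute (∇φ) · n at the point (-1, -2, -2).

-4

∂φ/∂x = 12*x^2*z + 10*x*z^2
∂φ/∂y = 0
∂φ/∂z = 4*x^3 + 10*x^2*z - 15*z^2
∇φ at (-1, -2, -2) = (-64, 0, -84)
∇φ · n = (-64)(4) + (0)(-2) + (-84)(-3) = -4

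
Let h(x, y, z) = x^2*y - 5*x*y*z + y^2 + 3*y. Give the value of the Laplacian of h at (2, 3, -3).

8

∂²h/∂x² = 2*y
∂²h/∂y² = 2
∂²h/∂z² = 0
∇²h = 2*y + 2
At (2, 3, -3): 8.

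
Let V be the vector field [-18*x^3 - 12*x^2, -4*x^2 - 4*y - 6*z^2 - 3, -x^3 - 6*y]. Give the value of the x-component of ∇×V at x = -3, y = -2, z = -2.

(∇×V)_1 = ∂V₃/∂y − ∂V₂/∂z
= -6 − (-12*z)
= 12*z - 6
At (-3, -2, -2): -30.

-30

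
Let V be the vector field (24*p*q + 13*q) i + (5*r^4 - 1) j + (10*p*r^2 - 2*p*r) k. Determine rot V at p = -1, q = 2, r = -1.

(∇×V)₁ = ∂V₃/∂q − ∂V₂/∂r = -20*r^3
(∇×V)₂ = ∂V₁/∂r − ∂V₃/∂p = -10*r^2 + 2*r
(∇×V)₃ = ∂V₂/∂p − ∂V₁/∂q = -24*p - 13
∇×V = (-20*r^3, -10*r^2 + 2*r, -24*p - 13)
At (-1, 2, -1): (20, -12, 11).

(20, -12, 11)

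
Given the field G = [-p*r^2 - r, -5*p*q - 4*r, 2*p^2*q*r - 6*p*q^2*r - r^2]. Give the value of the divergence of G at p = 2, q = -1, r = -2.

-30

∂G₁/∂p = -r^2
∂G₂/∂q = -5*p
∂G₃/∂r = 2*p^2*q - 6*p*q^2 - 2*r
∇·G = 2*p^2*q - 6*p*q^2 - 5*p - r^2 - 2*r
At (2, -1, -2): -30.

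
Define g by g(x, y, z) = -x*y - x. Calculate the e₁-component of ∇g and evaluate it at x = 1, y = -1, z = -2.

0

(∇g)_1 = ∂g/∂x = -y - 1
At (1, -1, -2): 0.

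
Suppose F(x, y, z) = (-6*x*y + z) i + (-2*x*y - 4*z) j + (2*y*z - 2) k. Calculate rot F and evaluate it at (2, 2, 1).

(∇×F)₁ = ∂F₃/∂y − ∂F₂/∂z = 2*z + 4
(∇×F)₂ = ∂F₁/∂z − ∂F₃/∂x = 1
(∇×F)₃ = ∂F₂/∂x − ∂F₁/∂y = 6*x - 2*y
∇×F = (2*z + 4, 1, 6*x - 2*y)
At (2, 2, 1): (6, 1, 8).

(6, 1, 8)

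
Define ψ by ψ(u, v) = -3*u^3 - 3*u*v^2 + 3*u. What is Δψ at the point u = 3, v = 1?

-72

∂²ψ/∂u² = -18*u
∂²ψ/∂v² = -6*u
∇²ψ = -24*u
At (3, 1): -72.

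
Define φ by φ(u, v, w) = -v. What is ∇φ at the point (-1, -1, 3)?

(0, -1, 0)

∂φ/∂u = 0
∂φ/∂v = -1
∂φ/∂w = 0
∇φ = (0, -1, 0)
At (-1, -1, 3): (0, -1, 0).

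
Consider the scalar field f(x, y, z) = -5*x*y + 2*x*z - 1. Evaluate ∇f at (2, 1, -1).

(-7, -10, 4)

∂f/∂x = -5*y + 2*z
∂f/∂y = -5*x
∂f/∂z = 2*x
∇f = (-5*y + 2*z, -5*x, 2*x)
At (2, 1, -1): (-7, -10, 4).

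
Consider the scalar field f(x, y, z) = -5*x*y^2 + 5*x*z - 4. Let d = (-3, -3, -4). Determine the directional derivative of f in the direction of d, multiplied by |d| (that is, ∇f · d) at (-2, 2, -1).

-5

∂f/∂x = -5*y^2 + 5*z
∂f/∂y = -10*x*y
∂f/∂z = 5*x
∇f at (-2, 2, -1) = (-25, 40, -10)
∇f · d = (-25)(-3) + (40)(-3) + (-10)(-4) = -5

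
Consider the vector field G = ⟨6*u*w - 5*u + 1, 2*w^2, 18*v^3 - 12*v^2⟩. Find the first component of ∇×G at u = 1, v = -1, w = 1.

74

(∇×G)_1 = ∂G₃/∂v − ∂G₂/∂w
= 54*v^2 - 24*v − (4*w)
= 54*v^2 - 24*v - 4*w
At (1, -1, 1): 74.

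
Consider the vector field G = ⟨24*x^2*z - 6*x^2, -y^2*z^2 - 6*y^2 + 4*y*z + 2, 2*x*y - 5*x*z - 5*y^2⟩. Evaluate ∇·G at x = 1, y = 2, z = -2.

∂G₁/∂x = 48*x*z - 12*x
∂G₂/∂y = -2*y*z^2 - 12*y + 4*z
∂G₃/∂z = -5*x
∇·G = 48*x*z - 17*x - 2*y*z^2 - 12*y + 4*z
At (1, 2, -2): -161.

-161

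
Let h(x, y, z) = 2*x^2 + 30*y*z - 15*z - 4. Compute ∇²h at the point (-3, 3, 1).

4

∂²h/∂x² = 4
∂²h/∂y² = 0
∂²h/∂z² = 0
∇²h = 4
At (-3, 3, 1): 4.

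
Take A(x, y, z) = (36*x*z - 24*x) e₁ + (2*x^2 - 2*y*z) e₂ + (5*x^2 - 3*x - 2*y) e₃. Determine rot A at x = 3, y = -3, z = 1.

(-8, 81, 12)

(∇×A)₁ = ∂A₃/∂y − ∂A₂/∂z = 2*y - 2
(∇×A)₂ = ∂A₁/∂z − ∂A₃/∂x = 26*x + 3
(∇×A)₃ = ∂A₂/∂x − ∂A₁/∂y = 4*x
∇×A = (2*y - 2, 26*x + 3, 4*x)
At (3, -3, 1): (-8, 81, 12).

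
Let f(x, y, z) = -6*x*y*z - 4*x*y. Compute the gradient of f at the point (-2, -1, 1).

∂f/∂x = -6*y*z - 4*y
∂f/∂y = -6*x*z - 4*x
∂f/∂z = -6*x*y
∇f = (-6*y*z - 4*y, -6*x*z - 4*x, -6*x*y)
At (-2, -1, 1): (10, 20, -12).

(10, 20, -12)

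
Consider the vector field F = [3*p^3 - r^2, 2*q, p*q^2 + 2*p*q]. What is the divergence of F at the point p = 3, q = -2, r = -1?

∂F₁/∂p = 9*p^2
∂F₂/∂q = 2
∂F₃/∂r = 0
∇·F = 9*p^2 + 2
At (3, -2, -1): 83.

83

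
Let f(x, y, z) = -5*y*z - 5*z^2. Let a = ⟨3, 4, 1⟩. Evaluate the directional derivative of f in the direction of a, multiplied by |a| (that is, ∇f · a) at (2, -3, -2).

∂f/∂x = 0
∂f/∂y = -5*z
∂f/∂z = -5*y - 10*z
∇f at (2, -3, -2) = (0, 10, 35)
∇f · a = (0)(3) + (10)(4) + (35)(1) = 75

75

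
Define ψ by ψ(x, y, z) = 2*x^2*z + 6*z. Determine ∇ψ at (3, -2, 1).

∂ψ/∂x = 4*x*z
∂ψ/∂y = 0
∂ψ/∂z = 2*x^2 + 6
∇ψ = (4*x*z, 0, 2*x^2 + 6)
At (3, -2, 1): (12, 0, 24).

(12, 0, 24)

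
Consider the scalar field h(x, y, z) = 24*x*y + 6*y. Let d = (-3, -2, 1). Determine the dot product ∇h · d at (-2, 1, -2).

∂h/∂x = 24*y
∂h/∂y = 24*x + 6
∂h/∂z = 0
∇h at (-2, 1, -2) = (24, -42, 0)
∇h · d = (24)(-3) + (-42)(-2) + (0)(1) = 12

12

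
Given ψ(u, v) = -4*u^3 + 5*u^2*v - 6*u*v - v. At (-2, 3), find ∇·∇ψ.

78

∂²ψ/∂u² = 2*(-12*u + 5*v)
∂²ψ/∂v² = 0
∇²ψ = -24*u + 10*v
At (-2, 3): 78.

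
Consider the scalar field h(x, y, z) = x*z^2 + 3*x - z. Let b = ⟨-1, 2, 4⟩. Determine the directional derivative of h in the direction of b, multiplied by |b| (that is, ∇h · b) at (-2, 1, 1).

-24

∂h/∂x = z^2 + 3
∂h/∂y = 0
∂h/∂z = 2*x*z - 1
∇h at (-2, 1, 1) = (4, 0, -5)
∇h · b = (4)(-1) + (0)(2) + (-5)(4) = -24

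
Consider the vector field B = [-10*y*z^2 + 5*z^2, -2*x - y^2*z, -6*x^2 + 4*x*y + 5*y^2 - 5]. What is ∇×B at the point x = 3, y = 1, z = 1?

(∇×B)₁ = ∂B₃/∂y − ∂B₂/∂z = 4*x + y^2 + 10*y
(∇×B)₂ = ∂B₁/∂z − ∂B₃/∂x = 12*x - 20*y*z - 4*y + 10*z
(∇×B)₃ = ∂B₂/∂x − ∂B₁/∂y = 10*z^2 - 2
∇×B = (4*x + y^2 + 10*y, 12*x - 20*y*z - 4*y + 10*z, 10*z^2 - 2)
At (3, 1, 1): (23, 22, 8).

(23, 22, 8)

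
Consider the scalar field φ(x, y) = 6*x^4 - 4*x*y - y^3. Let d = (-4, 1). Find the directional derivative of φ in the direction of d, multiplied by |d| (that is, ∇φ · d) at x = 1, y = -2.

-144

∂φ/∂x = 24*x^3 - 4*y
∂φ/∂y = -4*x - 3*y^2
∇φ at (1, -2) = (32, -16)
∇φ · d = (32)(-4) + (-16)(1) = -144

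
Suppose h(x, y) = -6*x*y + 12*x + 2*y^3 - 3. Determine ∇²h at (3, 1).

12

∂²h/∂x² = 0
∂²h/∂y² = 12*y
∇²h = 12*y
At (3, 1): 12.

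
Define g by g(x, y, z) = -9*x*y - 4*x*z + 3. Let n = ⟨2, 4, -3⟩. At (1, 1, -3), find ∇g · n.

-18

∂g/∂x = -9*y - 4*z
∂g/∂y = -9*x
∂g/∂z = -4*x
∇g at (1, 1, -3) = (3, -9, -4)
∇g · n = (3)(2) + (-9)(4) + (-4)(-3) = -18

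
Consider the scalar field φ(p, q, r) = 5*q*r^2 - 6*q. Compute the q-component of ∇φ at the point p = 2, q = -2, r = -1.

-1

(∇φ)_2 = ∂φ/∂q = 5*r^2 - 6
At (2, -2, -1): -1.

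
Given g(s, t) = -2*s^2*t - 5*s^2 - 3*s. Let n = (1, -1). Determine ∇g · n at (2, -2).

1

∂g/∂s = -4*s*t - 10*s - 3
∂g/∂t = -2*s^2
∇g at (2, -2) = (-7, -8)
∇g · n = (-7)(1) + (-8)(-1) = 1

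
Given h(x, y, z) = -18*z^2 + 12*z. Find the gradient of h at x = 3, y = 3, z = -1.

(0, 0, 48)

∂h/∂x = 0
∂h/∂y = 0
∂h/∂z = -36*z + 12
∇h = (0, 0, -36*z + 12)
At (3, 3, -1): (0, 0, 48).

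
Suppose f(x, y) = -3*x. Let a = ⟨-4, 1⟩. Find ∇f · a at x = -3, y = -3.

∂f/∂x = -3
∂f/∂y = 0
∇f at (-3, -3) = (-3, 0)
∇f · a = (-3)(-4) + (0)(1) = 12

12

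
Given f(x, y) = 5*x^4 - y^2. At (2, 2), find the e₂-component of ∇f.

(∇f)_2 = ∂f/∂y = -2*y
At (2, 2): -4.

-4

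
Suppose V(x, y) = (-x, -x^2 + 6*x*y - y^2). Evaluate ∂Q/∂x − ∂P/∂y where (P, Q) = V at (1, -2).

∂V₂/∂x = -2*x + 6*y
∂V₁/∂y = 0
Scalar curl = -2*x + 6*y
At (1, -2): -14.

-14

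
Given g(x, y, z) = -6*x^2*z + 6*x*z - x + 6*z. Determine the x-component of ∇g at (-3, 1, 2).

(∇g)_1 = ∂g/∂x = -12*x*z + 6*z - 1
At (-3, 1, 2): 83.

83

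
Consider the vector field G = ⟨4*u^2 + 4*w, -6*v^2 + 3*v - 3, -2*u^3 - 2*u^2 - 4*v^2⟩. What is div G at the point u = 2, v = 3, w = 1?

∂G₁/∂u = 8*u
∂G₂/∂v = -12*v + 3
∂G₃/∂w = 0
∇·G = 8*u - 12*v + 3
At (2, 3, 1): -17.

-17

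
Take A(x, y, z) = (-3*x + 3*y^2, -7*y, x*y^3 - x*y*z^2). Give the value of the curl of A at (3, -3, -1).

(∇×A)₁ = ∂A₃/∂y − ∂A₂/∂z = 3*x*y^2 - x*z^2
(∇×A)₂ = ∂A₁/∂z − ∂A₃/∂x = -y^3 + y*z^2
(∇×A)₃ = ∂A₂/∂x − ∂A₁/∂y = -6*y
∇×A = (3*x*y^2 - x*z^2, -y^3 + y*z^2, -6*y)
At (3, -3, -1): (78, 24, 18).

(78, 24, 18)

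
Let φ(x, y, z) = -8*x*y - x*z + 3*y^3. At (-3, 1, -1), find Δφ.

∂²φ/∂x² = 0
∂²φ/∂y² = 18*y
∂²φ/∂z² = 0
∇²φ = 18*y
At (-3, 1, -1): 18.

18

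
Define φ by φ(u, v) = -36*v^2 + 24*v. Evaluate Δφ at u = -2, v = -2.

∂²φ/∂u² = 0
∂²φ/∂v² = -72
∇²φ = -72
At (-2, -2): -72.

-72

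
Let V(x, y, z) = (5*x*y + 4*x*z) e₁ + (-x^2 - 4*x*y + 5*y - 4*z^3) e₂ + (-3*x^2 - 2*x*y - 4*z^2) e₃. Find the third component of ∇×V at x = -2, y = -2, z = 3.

22

(∇×V)_3 = ∂V₂/∂x − ∂V₁/∂y
= -2*x - 4*y − (5*x)
= -7*x - 4*y
At (-2, -2, 3): 22.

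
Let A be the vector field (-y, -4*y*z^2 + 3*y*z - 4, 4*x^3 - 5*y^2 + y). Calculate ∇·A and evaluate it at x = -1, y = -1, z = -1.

-7

∂A₁/∂x = 0
∂A₂/∂y = -4*z^2 + 3*z
∂A₃/∂z = 0
∇·A = -4*z^2 + 3*z
At (-1, -1, -1): -7.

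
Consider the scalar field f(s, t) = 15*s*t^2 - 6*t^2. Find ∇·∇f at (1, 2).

∂²f/∂s² = 0
∂²f/∂t² = 6*(5*s - 2)
∇²f = 30*s - 12
At (1, 2): 18.

18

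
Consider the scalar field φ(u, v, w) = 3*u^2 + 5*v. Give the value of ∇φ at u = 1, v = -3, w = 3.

(6, 5, 0)

∂φ/∂u = 6*u
∂φ/∂v = 5
∂φ/∂w = 0
∇φ = (6*u, 5, 0)
At (1, -3, 3): (6, 5, 0).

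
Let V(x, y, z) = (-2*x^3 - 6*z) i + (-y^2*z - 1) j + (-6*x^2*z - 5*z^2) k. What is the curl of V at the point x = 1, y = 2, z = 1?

(∇×V)₁ = ∂V₃/∂y − ∂V₂/∂z = y^2
(∇×V)₂ = ∂V₁/∂z − ∂V₃/∂x = 12*x*z - 6
(∇×V)₃ = ∂V₂/∂x − ∂V₁/∂y = 0
∇×V = (y^2, 12*x*z - 6, 0)
At (1, 2, 1): (4, 6, 0).

(4, 6, 0)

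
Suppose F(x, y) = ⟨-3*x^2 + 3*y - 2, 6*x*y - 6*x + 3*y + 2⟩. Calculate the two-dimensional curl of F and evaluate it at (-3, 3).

9

∂F₂/∂x = 6*y - 6
∂F₁/∂y = 3
Scalar curl = 6*y - 9
At (-3, 3): 9.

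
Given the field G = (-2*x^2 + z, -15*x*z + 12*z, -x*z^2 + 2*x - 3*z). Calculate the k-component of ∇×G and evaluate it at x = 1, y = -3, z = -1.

(∇×G)_3 = ∂G₂/∂x − ∂G₁/∂y
= -15*z − (0)
= -15*z
At (1, -3, -1): 15.

15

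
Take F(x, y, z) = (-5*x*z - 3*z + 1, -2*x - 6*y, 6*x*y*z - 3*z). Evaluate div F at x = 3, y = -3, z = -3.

∂F₁/∂x = -5*z
∂F₂/∂y = -6
∂F₃/∂z = 6*x*y - 3
∇·F = 6*x*y - 5*z - 9
At (3, -3, -3): -48.

-48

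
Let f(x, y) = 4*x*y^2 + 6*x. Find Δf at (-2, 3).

∂²f/∂x² = 0
∂²f/∂y² = 8*x
∇²f = 8*x
At (-2, 3): -16.

-16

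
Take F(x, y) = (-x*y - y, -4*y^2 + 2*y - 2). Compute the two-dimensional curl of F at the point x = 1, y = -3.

∂F₂/∂x = 0
∂F₁/∂y = -x - 1
Scalar curl = x + 1
At (1, -3): 2.

2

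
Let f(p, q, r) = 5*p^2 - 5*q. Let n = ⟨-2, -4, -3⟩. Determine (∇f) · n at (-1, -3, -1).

40

∂f/∂p = 10*p
∂f/∂q = -5
∂f/∂r = 0
∇f at (-1, -3, -1) = (-10, -5, 0)
∇f · n = (-10)(-2) + (-5)(-4) + (0)(-3) = 40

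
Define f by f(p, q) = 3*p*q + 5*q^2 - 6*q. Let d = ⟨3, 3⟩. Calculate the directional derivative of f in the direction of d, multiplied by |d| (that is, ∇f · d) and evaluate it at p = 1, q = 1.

∂f/∂p = 3*q
∂f/∂q = 3*p + 10*q - 6
∇f at (1, 1) = (3, 7)
∇f · d = (3)(3) + (7)(3) = 30

30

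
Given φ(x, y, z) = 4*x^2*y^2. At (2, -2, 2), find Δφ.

∂²φ/∂x² = 8*y^2
∂²φ/∂y² = 8*x^2
∂²φ/∂z² = 0
∇²φ = 8*x^2 + 8*y^2
At (2, -2, 2): 64.

64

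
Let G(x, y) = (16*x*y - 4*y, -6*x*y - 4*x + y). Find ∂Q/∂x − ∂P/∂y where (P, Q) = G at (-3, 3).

∂G₂/∂x = -6*y - 4
∂G₁/∂y = 16*x - 4
Scalar curl = -16*x - 6*y
At (-3, 3): 30.

30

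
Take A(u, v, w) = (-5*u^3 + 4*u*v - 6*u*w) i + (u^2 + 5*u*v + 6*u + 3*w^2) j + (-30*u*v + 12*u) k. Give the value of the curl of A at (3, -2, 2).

(∇×A)₁ = ∂A₃/∂v − ∂A₂/∂w = -30*u - 6*w
(∇×A)₂ = ∂A₁/∂w − ∂A₃/∂u = -6*u + 30*v - 12
(∇×A)₃ = ∂A₂/∂u − ∂A₁/∂v = -2*u + 5*v + 6
∇×A = (-30*u - 6*w, -6*u + 30*v - 12, -2*u + 5*v + 6)
At (3, -2, 2): (-102, -90, -10).

(-102, -90, -10)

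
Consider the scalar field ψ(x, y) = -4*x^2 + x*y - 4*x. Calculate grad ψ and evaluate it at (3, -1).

(-29, 3)

∂ψ/∂x = -8*x + y - 4
∂ψ/∂y = x
∇ψ = (-8*x + y - 4, x)
At (3, -1): (-29, 3).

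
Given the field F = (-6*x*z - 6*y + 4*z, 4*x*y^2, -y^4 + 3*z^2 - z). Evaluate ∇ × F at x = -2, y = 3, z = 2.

(∇×F)₁ = ∂F₃/∂y − ∂F₂/∂z = -4*y^3
(∇×F)₂ = ∂F₁/∂z − ∂F₃/∂x = -6*x + 4
(∇×F)₃ = ∂F₂/∂x − ∂F₁/∂y = 4*y^2 + 6
∇×F = (-4*y^3, -6*x + 4, 4*y^2 + 6)
At (-2, 3, 2): (-108, 16, 42).

(-108, 16, 42)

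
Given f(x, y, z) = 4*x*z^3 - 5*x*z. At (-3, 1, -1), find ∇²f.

72

∂²f/∂x² = 0
∂²f/∂y² = 0
∂²f/∂z² = 24*x*z
∇²f = 24*x*z
At (-3, 1, -1): 72.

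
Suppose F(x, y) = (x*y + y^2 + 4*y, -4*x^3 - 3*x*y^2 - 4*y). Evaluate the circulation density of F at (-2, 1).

∂F₂/∂x = -12*x^2 - 3*y^2
∂F₁/∂y = x + 2*y + 4
Scalar curl = -12*x^2 - x - 3*y^2 - 2*y - 4
At (-2, 1): -55.

-55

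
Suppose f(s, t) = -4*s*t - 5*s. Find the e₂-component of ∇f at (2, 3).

(∇f)_2 = ∂f/∂t = -4*s
At (2, 3): -8.

-8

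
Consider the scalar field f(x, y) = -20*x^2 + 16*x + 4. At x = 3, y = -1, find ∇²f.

∂²f/∂x² = -40
∂²f/∂y² = 0
∇²f = -40
At (3, -1): -40.

-40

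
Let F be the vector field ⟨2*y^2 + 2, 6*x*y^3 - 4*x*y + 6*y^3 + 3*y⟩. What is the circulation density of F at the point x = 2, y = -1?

∂F₂/∂x = 6*y^3 - 4*y
∂F₁/∂y = 4*y
Scalar curl = 6*y^3 - 8*y
At (2, -1): 2.

2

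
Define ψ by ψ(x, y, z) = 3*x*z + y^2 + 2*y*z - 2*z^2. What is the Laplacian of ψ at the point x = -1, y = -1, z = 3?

-2

∂²ψ/∂x² = 0
∂²ψ/∂y² = 2
∂²ψ/∂z² = -4
∇²ψ = -2
At (-1, -1, 3): -2.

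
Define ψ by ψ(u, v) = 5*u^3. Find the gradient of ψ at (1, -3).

∂ψ/∂u = 15*u^2
∂ψ/∂v = 0
∇ψ = (15*u^2, 0)
At (1, -3): (15, 0).

(15, 0)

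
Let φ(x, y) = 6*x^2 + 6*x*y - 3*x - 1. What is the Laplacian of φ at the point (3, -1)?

∂²φ/∂x² = 12
∂²φ/∂y² = 0
∇²φ = 12
At (3, -1): 12.

12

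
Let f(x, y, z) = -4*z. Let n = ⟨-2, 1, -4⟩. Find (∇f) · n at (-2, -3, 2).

16

∂f/∂x = 0
∂f/∂y = 0
∂f/∂z = -4
∇f at (-2, -3, 2) = (0, 0, -4)
∇f · n = (0)(-2) + (0)(1) + (-4)(-4) = 16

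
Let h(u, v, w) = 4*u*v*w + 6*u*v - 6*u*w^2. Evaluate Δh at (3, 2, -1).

-36

∂²h/∂u² = 0
∂²h/∂v² = 0
∂²h/∂w² = -12*u
∇²h = -12*u
At (3, 2, -1): -36.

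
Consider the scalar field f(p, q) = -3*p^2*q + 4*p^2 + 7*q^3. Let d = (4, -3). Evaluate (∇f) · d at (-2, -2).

∂f/∂p = -6*p*q + 8*p
∂f/∂q = -3*p^2 + 21*q^2
∇f at (-2, -2) = (-40, 72)
∇f · d = (-40)(4) + (72)(-3) = -376

-376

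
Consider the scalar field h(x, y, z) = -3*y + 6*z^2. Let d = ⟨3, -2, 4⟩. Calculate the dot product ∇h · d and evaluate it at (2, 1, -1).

∂h/∂x = 0
∂h/∂y = -3
∂h/∂z = 12*z
∇h at (2, 1, -1) = (0, -3, -12)
∇h · d = (0)(3) + (-3)(-2) + (-12)(4) = -42

-42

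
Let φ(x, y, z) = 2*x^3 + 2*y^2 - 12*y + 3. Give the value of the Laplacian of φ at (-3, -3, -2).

∂²φ/∂x² = 12*x
∂²φ/∂y² = 4
∂²φ/∂z² = 0
∇²φ = 12*x + 4
At (-3, -3, -2): -32.

-32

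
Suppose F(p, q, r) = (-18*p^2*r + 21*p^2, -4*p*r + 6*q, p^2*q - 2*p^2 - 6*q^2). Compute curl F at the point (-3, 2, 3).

(∇×F)₁ = ∂F₃/∂q − ∂F₂/∂r = p^2 + 4*p - 12*q
(∇×F)₂ = ∂F₁/∂r − ∂F₃/∂p = -18*p^2 - 2*p*q + 4*p
(∇×F)₃ = ∂F₂/∂p − ∂F₁/∂q = -4*r
∇×F = (p^2 + 4*p - 12*q, -18*p^2 - 2*p*q + 4*p, -4*r)
At (-3, 2, 3): (-27, -162, -12).

(-27, -162, -12)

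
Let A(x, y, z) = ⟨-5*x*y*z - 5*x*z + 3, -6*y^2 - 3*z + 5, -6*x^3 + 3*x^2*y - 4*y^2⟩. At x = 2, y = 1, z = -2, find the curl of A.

(7, 40, -20)

(∇×A)₁ = ∂A₃/∂y − ∂A₂/∂z = 3*x^2 - 8*y + 3
(∇×A)₂ = ∂A₁/∂z − ∂A₃/∂x = 18*x^2 - 11*x*y - 5*x
(∇×A)₃ = ∂A₂/∂x − ∂A₁/∂y = 5*x*z
∇×A = (3*x^2 - 8*y + 3, 18*x^2 - 11*x*y - 5*x, 5*x*z)
At (2, 1, -2): (7, 40, -20).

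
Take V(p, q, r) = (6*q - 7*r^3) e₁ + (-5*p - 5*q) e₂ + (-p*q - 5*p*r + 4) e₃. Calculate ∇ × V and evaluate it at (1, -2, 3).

(∇×V)₁ = ∂V₃/∂q − ∂V₂/∂r = -p
(∇×V)₂ = ∂V₁/∂r − ∂V₃/∂p = q - 21*r^2 + 5*r
(∇×V)₃ = ∂V₂/∂p − ∂V₁/∂q = -11
∇×V = (-p, q - 21*r^2 + 5*r, -11)
At (1, -2, 3): (-1, -176, -11).

(-1, -176, -11)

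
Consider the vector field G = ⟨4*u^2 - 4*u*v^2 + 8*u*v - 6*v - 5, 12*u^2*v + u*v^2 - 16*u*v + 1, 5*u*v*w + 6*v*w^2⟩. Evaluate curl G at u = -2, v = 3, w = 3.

(24, -45, -209)

(∇×G)₁ = ∂G₃/∂v − ∂G₂/∂w = 5*u*w + 6*w^2
(∇×G)₂ = ∂G₁/∂w − ∂G₃/∂u = -5*v*w
(∇×G)₃ = ∂G₂/∂u − ∂G₁/∂v = 32*u*v - 8*u + v^2 - 16*v + 6
∇×G = (5*u*w + 6*w^2, -5*v*w, 32*u*v - 8*u + v^2 - 16*v + 6)
At (-2, 3, 3): (24, -45, -209).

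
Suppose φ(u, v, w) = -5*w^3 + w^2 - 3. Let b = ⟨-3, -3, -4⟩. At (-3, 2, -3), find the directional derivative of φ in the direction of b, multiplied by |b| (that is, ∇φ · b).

564

∂φ/∂u = 0
∂φ/∂v = 0
∂φ/∂w = -15*w^2 + 2*w
∇φ at (-3, 2, -3) = (0, 0, -141)
∇φ · b = (0)(-3) + (0)(-3) + (-141)(-4) = 564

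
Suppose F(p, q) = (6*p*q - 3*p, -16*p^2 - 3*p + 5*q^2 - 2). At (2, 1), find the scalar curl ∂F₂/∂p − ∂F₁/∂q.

∂F₂/∂p = -32*p - 3
∂F₁/∂q = 6*p
Scalar curl = -38*p - 3
At (2, 1): -79.

-79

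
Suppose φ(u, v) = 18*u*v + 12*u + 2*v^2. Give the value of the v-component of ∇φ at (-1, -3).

-30

(∇φ)_2 = ∂φ/∂v = 18*u + 4*v
At (-1, -3): -30.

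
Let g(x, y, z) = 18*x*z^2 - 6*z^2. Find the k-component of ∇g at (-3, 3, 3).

(∇g)_3 = ∂g/∂z = 36*x*z - 12*z
At (-3, 3, 3): -360.

-360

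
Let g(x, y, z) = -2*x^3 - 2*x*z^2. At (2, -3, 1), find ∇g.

∂g/∂x = -6*x^2 - 2*z^2
∂g/∂y = 0
∂g/∂z = -4*x*z
∇g = (-6*x^2 - 2*z^2, 0, -4*x*z)
At (2, -3, 1): (-26, 0, -8).

(-26, 0, -8)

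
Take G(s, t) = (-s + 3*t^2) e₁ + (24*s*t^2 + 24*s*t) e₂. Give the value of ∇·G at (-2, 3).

-337

∂G₁/∂s = -1
∂G₂/∂t = 48*s*t + 24*s
∇·G = 48*s*t + 24*s - 1
At (-2, 3): -337.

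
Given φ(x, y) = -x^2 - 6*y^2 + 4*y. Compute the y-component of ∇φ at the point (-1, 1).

-8

(∇φ)_2 = ∂φ/∂y = -12*y + 4
At (-1, 1): -8.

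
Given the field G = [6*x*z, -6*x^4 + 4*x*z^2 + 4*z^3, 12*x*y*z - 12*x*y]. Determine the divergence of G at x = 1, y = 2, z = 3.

42

∂G₁/∂x = 6*z
∂G₂/∂y = 0
∂G₃/∂z = 12*x*y
∇·G = 12*x*y + 6*z
At (1, 2, 3): 42.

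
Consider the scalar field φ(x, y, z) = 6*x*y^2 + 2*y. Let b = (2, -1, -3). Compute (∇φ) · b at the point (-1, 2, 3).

70

∂φ/∂x = 6*y^2
∂φ/∂y = 12*x*y + 2
∂φ/∂z = 0
∇φ at (-1, 2, 3) = (24, -22, 0)
∇φ · b = (24)(2) + (-22)(-1) + (0)(-3) = 70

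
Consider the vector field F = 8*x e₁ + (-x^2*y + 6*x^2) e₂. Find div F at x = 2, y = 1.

∂F₁/∂x = 8
∂F₂/∂y = -x^2
∇·F = -x^2 + 8
At (2, 1): 4.

4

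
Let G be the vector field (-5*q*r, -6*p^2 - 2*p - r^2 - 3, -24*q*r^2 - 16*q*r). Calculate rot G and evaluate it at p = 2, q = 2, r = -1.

(∇×G)₁ = ∂G₃/∂q − ∂G₂/∂r = -24*r^2 - 14*r
(∇×G)₂ = ∂G₁/∂r − ∂G₃/∂p = -5*q
(∇×G)₃ = ∂G₂/∂p − ∂G₁/∂q = -12*p + 5*r - 2
∇×G = (-24*r^2 - 14*r, -5*q, -12*p + 5*r - 2)
At (2, 2, -1): (-10, -10, -31).

(-10, -10, -31)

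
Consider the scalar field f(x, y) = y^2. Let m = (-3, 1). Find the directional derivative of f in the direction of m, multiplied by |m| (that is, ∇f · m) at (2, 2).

∂f/∂x = 0
∂f/∂y = 2*y
∇f at (2, 2) = (0, 4)
∇f · m = (0)(-3) + (4)(1) = 4

4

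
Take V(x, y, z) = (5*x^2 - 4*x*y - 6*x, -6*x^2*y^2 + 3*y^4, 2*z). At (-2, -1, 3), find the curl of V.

(∇×V)₁ = ∂V₃/∂y − ∂V₂/∂z = 0
(∇×V)₂ = ∂V₁/∂z − ∂V₃/∂x = 0
(∇×V)₃ = ∂V₂/∂x − ∂V₁/∂y = -12*x*y^2 + 4*x
∇×V = (0, 0, -12*x*y^2 + 4*x)
At (-2, -1, 3): (0, 0, 16).

(0, 0, 16)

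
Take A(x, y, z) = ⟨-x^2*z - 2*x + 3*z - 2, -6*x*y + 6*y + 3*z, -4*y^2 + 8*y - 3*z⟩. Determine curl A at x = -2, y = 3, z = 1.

(-19, -1, -18)

(∇×A)₁ = ∂A₃/∂y − ∂A₂/∂z = -8*y + 5
(∇×A)₂ = ∂A₁/∂z − ∂A₃/∂x = -x^2 + 3
(∇×A)₃ = ∂A₂/∂x − ∂A₁/∂y = -6*y
∇×A = (-8*y + 5, -x^2 + 3, -6*y)
At (-2, 3, 1): (-19, -1, -18).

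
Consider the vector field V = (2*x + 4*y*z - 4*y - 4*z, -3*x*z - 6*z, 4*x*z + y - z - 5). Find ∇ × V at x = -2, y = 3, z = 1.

(∇×V)₁ = ∂V₃/∂y − ∂V₂/∂z = 3*x + 7
(∇×V)₂ = ∂V₁/∂z − ∂V₃/∂x = 4*y - 4*z - 4
(∇×V)₃ = ∂V₂/∂x − ∂V₁/∂y = -7*z + 4
∇×V = (3*x + 7, 4*y - 4*z - 4, -7*z + 4)
At (-2, 3, 1): (1, 4, -3).

(1, 4, -3)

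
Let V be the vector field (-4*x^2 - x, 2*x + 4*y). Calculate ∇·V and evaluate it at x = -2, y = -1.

19

∂V₁/∂x = -8*x - 1
∂V₂/∂y = 4
∇·V = -8*x + 3
At (-2, -1): 19.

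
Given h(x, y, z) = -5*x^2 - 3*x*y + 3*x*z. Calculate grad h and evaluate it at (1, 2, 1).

∂h/∂x = -10*x - 3*y + 3*z
∂h/∂y = -3*x
∂h/∂z = 3*x
∇h = (-10*x - 3*y + 3*z, -3*x, 3*x)
At (1, 2, 1): (-13, -3, 3).

(-13, -3, 3)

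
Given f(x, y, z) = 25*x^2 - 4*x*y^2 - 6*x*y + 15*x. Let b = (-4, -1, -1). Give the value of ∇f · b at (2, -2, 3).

∂f/∂x = 50*x - 4*y^2 - 6*y + 15
∂f/∂y = -8*x*y - 6*x
∂f/∂z = 0
∇f at (2, -2, 3) = (111, 20, 0)
∇f · b = (111)(-4) + (20)(-1) + (0)(-1) = -464

-464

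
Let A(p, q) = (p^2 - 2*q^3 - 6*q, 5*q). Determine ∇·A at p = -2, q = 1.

∂A₁/∂p = 2*p
∂A₂/∂q = 5
∇·A = 2*p + 5
At (-2, 1): 1.

1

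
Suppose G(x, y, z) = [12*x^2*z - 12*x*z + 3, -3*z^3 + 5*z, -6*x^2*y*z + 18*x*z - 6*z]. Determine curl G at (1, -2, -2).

(∇×G)₁ = ∂G₃/∂y − ∂G₂/∂z = -6*x^2*z + 9*z^2 - 5
(∇×G)₂ = ∂G₁/∂z − ∂G₃/∂x = 12*x^2 + 12*x*y*z - 12*x - 18*z
(∇×G)₃ = ∂G₂/∂x − ∂G₁/∂y = 0
∇×G = (-6*x^2*z + 9*z^2 - 5, 12*x^2 + 12*x*y*z - 12*x - 18*z, 0)
At (1, -2, -2): (43, 84, 0).

(43, 84, 0)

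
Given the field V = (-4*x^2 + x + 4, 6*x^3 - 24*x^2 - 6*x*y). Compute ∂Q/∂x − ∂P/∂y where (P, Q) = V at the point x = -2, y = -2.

∂V₂/∂x = 18*x^2 - 48*x - 6*y
∂V₁/∂y = 0
Scalar curl = 18*x^2 - 48*x - 6*y
At (-2, -2): 180.

180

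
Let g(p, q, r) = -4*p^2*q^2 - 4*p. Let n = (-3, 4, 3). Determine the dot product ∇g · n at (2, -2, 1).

460

∂g/∂p = -8*p*q^2 - 4
∂g/∂q = -8*p^2*q
∂g/∂r = 0
∇g at (2, -2, 1) = (-68, 64, 0)
∇g · n = (-68)(-3) + (64)(4) + (0)(3) = 460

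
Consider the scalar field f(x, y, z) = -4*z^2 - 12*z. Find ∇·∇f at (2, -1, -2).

∂²f/∂x² = 0
∂²f/∂y² = 0
∂²f/∂z² = -8
∇²f = -8
At (2, -1, -2): -8.

-8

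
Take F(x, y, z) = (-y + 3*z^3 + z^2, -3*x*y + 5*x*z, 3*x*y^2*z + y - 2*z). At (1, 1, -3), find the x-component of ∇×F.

-22

(∇×F)_1 = ∂F₃/∂y − ∂F₂/∂z
= 6*x*y*z + 1 − (5*x)
= 6*x*y*z - 5*x + 1
At (1, 1, -3): -22.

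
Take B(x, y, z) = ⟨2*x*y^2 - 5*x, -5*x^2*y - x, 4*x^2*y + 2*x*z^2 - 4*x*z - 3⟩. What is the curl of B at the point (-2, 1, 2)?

(16, 16, 27)

(∇×B)₁ = ∂B₃/∂y − ∂B₂/∂z = 4*x^2
(∇×B)₂ = ∂B₁/∂z − ∂B₃/∂x = -8*x*y - 2*z^2 + 4*z
(∇×B)₃ = ∂B₂/∂x − ∂B₁/∂y = -14*x*y - 1
∇×B = (4*x^2, -8*x*y - 2*z^2 + 4*z, -14*x*y - 1)
At (-2, 1, 2): (16, 16, 27).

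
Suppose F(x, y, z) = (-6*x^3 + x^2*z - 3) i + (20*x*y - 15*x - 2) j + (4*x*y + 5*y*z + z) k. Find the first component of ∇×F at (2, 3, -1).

(∇×F)_1 = ∂F₃/∂y − ∂F₂/∂z
= 4*x + 5*z − (0)
= 4*x + 5*z
At (2, 3, -1): 3.

3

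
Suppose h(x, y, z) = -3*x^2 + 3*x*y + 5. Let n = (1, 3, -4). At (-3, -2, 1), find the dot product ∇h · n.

∂h/∂x = -6*x + 3*y
∂h/∂y = 3*x
∂h/∂z = 0
∇h at (-3, -2, 1) = (12, -9, 0)
∇h · n = (12)(1) + (-9)(3) + (0)(-4) = -15

-15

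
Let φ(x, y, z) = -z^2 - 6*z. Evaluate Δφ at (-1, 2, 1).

∂²φ/∂x² = 0
∂²φ/∂y² = 0
∂²φ/∂z² = -2
∇²φ = -2
At (-1, 2, 1): -2.

-2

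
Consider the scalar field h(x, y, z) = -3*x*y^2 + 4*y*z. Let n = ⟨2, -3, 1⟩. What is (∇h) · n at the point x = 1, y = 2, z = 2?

-4

∂h/∂x = -3*y^2
∂h/∂y = -6*x*y + 4*z
∂h/∂z = 4*y
∇h at (1, 2, 2) = (-12, -4, 8)
∇h · n = (-12)(2) + (-4)(-3) + (8)(1) = -4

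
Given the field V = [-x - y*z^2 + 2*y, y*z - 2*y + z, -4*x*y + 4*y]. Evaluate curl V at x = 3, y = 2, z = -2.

(∇×V)₁ = ∂V₃/∂y − ∂V₂/∂z = -4*x - y + 3
(∇×V)₂ = ∂V₁/∂z − ∂V₃/∂x = -2*y*z + 4*y
(∇×V)₃ = ∂V₂/∂x − ∂V₁/∂y = z^2 - 2
∇×V = (-4*x - y + 3, -2*y*z + 4*y, z^2 - 2)
At (3, 2, -2): (-11, 16, 2).

(-11, 16, 2)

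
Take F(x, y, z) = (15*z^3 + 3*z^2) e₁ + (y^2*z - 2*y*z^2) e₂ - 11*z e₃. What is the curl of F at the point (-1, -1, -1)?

(3, 39, 0)

(∇×F)₁ = ∂F₃/∂y − ∂F₂/∂z = -y^2 + 4*y*z
(∇×F)₂ = ∂F₁/∂z − ∂F₃/∂x = 45*z^2 + 6*z
(∇×F)₃ = ∂F₂/∂x − ∂F₁/∂y = 0
∇×F = (-y^2 + 4*y*z, 45*z^2 + 6*z, 0)
At (-1, -1, -1): (3, 39, 0).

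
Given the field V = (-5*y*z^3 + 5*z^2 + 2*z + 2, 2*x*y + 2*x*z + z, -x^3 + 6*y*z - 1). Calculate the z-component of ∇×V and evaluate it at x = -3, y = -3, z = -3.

(∇×V)_3 = ∂V₂/∂x − ∂V₁/∂y
= 2*y + 2*z − (-5*z^3)
= 2*y + 5*z^3 + 2*z
At (-3, -3, -3): -147.

-147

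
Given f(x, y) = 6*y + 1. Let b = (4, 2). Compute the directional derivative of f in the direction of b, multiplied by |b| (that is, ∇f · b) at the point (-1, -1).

12

∂f/∂x = 0
∂f/∂y = 6
∇f at (-1, -1) = (0, 6)
∇f · b = (0)(4) + (6)(2) = 12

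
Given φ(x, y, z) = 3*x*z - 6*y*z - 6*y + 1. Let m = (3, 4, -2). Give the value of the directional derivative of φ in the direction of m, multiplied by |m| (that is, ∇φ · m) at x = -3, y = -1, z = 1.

∂φ/∂x = 3*z
∂φ/∂y = -6*z - 6
∂φ/∂z = 3*x - 6*y
∇φ at (-3, -1, 1) = (3, -12, -3)
∇φ · m = (3)(3) + (-12)(4) + (-3)(-2) = -33

-33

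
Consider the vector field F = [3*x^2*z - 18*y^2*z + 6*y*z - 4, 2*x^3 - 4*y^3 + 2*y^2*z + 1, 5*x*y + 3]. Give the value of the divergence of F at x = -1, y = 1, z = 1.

∂F₁/∂x = 6*x*z
∂F₂/∂y = -12*y^2 + 4*y*z
∂F₃/∂z = 0
∇·F = 6*x*z - 12*y^2 + 4*y*z
At (-1, 1, 1): -14.

-14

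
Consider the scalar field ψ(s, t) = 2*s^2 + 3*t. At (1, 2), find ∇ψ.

∂ψ/∂s = 4*s
∂ψ/∂t = 3
∇ψ = (4*s, 3)
At (1, 2): (4, 3).

(4, 3)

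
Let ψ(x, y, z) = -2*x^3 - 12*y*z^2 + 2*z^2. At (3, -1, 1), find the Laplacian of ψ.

-8

∂²ψ/∂x² = -12*x
∂²ψ/∂y² = 0
∂²ψ/∂z² = 4*(-6*y + 1)
∇²ψ = -12*x - 24*y + 4
At (3, -1, 1): -8.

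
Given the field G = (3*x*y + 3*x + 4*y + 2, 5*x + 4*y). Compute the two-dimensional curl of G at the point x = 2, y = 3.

-5

∂G₂/∂x = 5
∂G₁/∂y = 3*x + 4
Scalar curl = -3*x + 1
At (2, 3): -5.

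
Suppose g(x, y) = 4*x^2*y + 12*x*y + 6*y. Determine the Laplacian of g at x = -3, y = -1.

-8

∂²g/∂x² = 8*y
∂²g/∂y² = 0
∇²g = 8*y
At (-3, -1): -8.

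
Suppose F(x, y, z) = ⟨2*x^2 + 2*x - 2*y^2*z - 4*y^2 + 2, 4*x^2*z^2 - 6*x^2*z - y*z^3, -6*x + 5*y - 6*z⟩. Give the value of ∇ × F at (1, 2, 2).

(19, -2, 40)

(∇×F)₁ = ∂F₃/∂y − ∂F₂/∂z = -8*x^2*z + 6*x^2 + 3*y*z^2 + 5
(∇×F)₂ = ∂F₁/∂z − ∂F₃/∂x = -2*y^2 + 6
(∇×F)₃ = ∂F₂/∂x − ∂F₁/∂y = 8*x*z^2 - 12*x*z + 4*y*z + 8*y
∇×F = (-8*x^2*z + 6*x^2 + 3*y*z^2 + 5, -2*y^2 + 6, 8*x*z^2 - 12*x*z + 4*y*z + 8*y)
At (1, 2, 2): (19, -2, 40).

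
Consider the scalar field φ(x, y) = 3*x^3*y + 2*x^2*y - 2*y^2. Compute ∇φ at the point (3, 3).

(279, 87)

∂φ/∂x = 9*x^2*y + 4*x*y
∂φ/∂y = 3*x^3 + 2*x^2 - 4*y
∇φ = (9*x^2*y + 4*x*y, 3*x^3 + 2*x^2 - 4*y)
At (3, 3): (279, 87).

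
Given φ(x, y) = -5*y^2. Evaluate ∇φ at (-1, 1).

(0, -10)

∂φ/∂x = 0
∂φ/∂y = -10*y
∇φ = (0, -10*y)
At (-1, 1): (0, -10).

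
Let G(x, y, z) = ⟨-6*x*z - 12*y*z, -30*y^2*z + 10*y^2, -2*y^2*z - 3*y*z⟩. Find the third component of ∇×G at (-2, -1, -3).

(∇×G)_3 = ∂G₂/∂x − ∂G₁/∂y
= 0 − (-12*z)
= 12*z
At (-2, -1, -3): -36.

-36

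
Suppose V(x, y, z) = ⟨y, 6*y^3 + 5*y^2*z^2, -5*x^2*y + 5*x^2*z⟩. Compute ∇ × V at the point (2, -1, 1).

(-30, -40, -1)

(∇×V)₁ = ∂V₃/∂y − ∂V₂/∂z = -5*x^2 - 10*y^2*z
(∇×V)₂ = ∂V₁/∂z − ∂V₃/∂x = 10*x*y - 10*x*z
(∇×V)₃ = ∂V₂/∂x − ∂V₁/∂y = -1
∇×V = (-5*x^2 - 10*y^2*z, 10*x*y - 10*x*z, -1)
At (2, -1, 1): (-30, -40, -1).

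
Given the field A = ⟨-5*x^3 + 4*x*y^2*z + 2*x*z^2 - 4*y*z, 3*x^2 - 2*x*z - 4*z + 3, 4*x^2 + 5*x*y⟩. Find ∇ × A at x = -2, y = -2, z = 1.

(-10, -6, -42)

(∇×A)₁ = ∂A₃/∂y − ∂A₂/∂z = 7*x + 4
(∇×A)₂ = ∂A₁/∂z − ∂A₃/∂x = 4*x*y^2 + 4*x*z - 8*x - 9*y
(∇×A)₃ = ∂A₂/∂x − ∂A₁/∂y = -8*x*y*z + 6*x + 2*z
∇×A = (7*x + 4, 4*x*y^2 + 4*x*z - 8*x - 9*y, -8*x*y*z + 6*x + 2*z)
At (-2, -2, 1): (-10, -6, -42).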